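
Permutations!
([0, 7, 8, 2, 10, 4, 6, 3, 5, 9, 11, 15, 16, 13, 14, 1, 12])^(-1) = (1 15 11 10 4 5 8 2 3 7)(12 16)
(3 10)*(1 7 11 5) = (1 7 11 5)(3 10) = [0, 7, 2, 10, 4, 1, 6, 11, 8, 9, 3, 5]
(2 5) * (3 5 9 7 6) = (2 9 7 6 3 5) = [0, 1, 9, 5, 4, 2, 3, 6, 8, 7]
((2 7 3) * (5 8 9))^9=(9)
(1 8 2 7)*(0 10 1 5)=(0 10 1 8 2 7 5)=[10, 8, 7, 3, 4, 0, 6, 5, 2, 9, 1]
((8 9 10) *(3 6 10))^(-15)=((3 6 10 8 9))^(-15)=(10)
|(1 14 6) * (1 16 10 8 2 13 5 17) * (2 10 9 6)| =6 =|(1 14 2 13 5 17)(6 16 9)(8 10)|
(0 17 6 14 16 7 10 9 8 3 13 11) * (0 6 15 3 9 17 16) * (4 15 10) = (0 16 7 4 15 3 13 11 6 14)(8 9)(10 17) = [16, 1, 2, 13, 15, 5, 14, 4, 9, 8, 17, 6, 12, 11, 0, 3, 7, 10]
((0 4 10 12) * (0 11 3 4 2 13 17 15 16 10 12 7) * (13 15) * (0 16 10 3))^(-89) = (0 2 15 10 7 16 3 4 12 11)(13 17)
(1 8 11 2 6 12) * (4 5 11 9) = (1 8 9 4 5 11 2 6 12) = [0, 8, 6, 3, 5, 11, 12, 7, 9, 4, 10, 2, 1]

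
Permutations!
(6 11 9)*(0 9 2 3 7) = (0 9 6 11 2 3 7) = [9, 1, 3, 7, 4, 5, 11, 0, 8, 6, 10, 2]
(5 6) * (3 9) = [0, 1, 2, 9, 4, 6, 5, 7, 8, 3] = (3 9)(5 6)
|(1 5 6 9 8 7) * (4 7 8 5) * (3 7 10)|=15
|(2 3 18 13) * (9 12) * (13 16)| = 10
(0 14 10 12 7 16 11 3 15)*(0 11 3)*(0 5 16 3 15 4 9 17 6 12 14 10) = (0 10 14)(3 4 9 17 6 12 7)(5 16 15 11) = [10, 1, 2, 4, 9, 16, 12, 3, 8, 17, 14, 5, 7, 13, 0, 11, 15, 6]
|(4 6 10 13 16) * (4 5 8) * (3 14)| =14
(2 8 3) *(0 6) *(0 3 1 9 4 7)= (0 6 3 2 8 1 9 4 7)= [6, 9, 8, 2, 7, 5, 3, 0, 1, 4]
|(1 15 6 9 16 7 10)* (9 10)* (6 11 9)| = 8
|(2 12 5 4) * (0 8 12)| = |(0 8 12 5 4 2)| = 6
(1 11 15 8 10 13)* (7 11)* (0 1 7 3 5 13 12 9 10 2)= (0 1 3 5 13 7 11 15 8 2)(9 10 12)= [1, 3, 0, 5, 4, 13, 6, 11, 2, 10, 12, 15, 9, 7, 14, 8]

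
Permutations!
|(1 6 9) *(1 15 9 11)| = 6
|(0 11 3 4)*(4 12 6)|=|(0 11 3 12 6 4)|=6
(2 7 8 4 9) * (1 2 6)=(1 2 7 8 4 9 6)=[0, 2, 7, 3, 9, 5, 1, 8, 4, 6]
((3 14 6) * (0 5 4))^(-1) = ((0 5 4)(3 14 6))^(-1) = (0 4 5)(3 6 14)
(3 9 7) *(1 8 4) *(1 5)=(1 8 4 5)(3 9 7)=[0, 8, 2, 9, 5, 1, 6, 3, 4, 7]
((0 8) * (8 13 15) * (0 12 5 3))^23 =(0 15 12 3 13 8 5)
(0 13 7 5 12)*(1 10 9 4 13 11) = (0 11 1 10 9 4 13 7 5 12) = [11, 10, 2, 3, 13, 12, 6, 5, 8, 4, 9, 1, 0, 7]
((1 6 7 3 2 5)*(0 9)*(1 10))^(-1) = ((0 9)(1 6 7 3 2 5 10))^(-1) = (0 9)(1 10 5 2 3 7 6)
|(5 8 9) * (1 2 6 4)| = 12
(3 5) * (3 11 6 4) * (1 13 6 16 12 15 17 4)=[0, 13, 2, 5, 3, 11, 1, 7, 8, 9, 10, 16, 15, 6, 14, 17, 12, 4]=(1 13 6)(3 5 11 16 12 15 17 4)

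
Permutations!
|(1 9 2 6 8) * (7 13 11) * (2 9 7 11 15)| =7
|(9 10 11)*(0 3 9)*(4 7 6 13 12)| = 5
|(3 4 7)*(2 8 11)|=|(2 8 11)(3 4 7)|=3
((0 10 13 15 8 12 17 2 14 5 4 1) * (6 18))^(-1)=((0 10 13 15 8 12 17 2 14 5 4 1)(6 18))^(-1)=(0 1 4 5 14 2 17 12 8 15 13 10)(6 18)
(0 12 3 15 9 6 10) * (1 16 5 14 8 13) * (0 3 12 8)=[8, 16, 2, 15, 4, 14, 10, 7, 13, 6, 3, 11, 12, 1, 0, 9, 5]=(0 8 13 1 16 5 14)(3 15 9 6 10)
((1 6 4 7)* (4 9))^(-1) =((1 6 9 4 7))^(-1) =(1 7 4 9 6)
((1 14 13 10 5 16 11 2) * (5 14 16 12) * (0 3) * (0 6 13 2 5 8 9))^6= ((0 3 6 13 10 14 2 1 16 11 5 12 8 9))^6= (0 2 8 10 5 6 16)(1 9 14 12 13 11 3)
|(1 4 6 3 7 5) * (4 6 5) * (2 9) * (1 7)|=|(1 6 3)(2 9)(4 5 7)|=6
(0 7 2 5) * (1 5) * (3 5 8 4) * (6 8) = (0 7 2 1 6 8 4 3 5) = [7, 6, 1, 5, 3, 0, 8, 2, 4]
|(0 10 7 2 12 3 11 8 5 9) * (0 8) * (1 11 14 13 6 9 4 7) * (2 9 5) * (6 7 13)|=44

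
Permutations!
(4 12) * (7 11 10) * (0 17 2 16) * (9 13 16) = (0 17 2 9 13 16)(4 12)(7 11 10) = [17, 1, 9, 3, 12, 5, 6, 11, 8, 13, 7, 10, 4, 16, 14, 15, 0, 2]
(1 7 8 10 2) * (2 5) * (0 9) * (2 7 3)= [9, 3, 1, 2, 4, 7, 6, 8, 10, 0, 5]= (0 9)(1 3 2)(5 7 8 10)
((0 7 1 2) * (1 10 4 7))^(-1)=(0 2 1)(4 10 7)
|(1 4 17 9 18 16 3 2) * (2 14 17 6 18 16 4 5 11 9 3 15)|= |(1 5 11 9 16 15 2)(3 14 17)(4 6 18)|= 21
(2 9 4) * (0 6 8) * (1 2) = (0 6 8)(1 2 9 4) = [6, 2, 9, 3, 1, 5, 8, 7, 0, 4]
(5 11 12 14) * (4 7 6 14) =(4 7 6 14 5 11 12) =[0, 1, 2, 3, 7, 11, 14, 6, 8, 9, 10, 12, 4, 13, 5]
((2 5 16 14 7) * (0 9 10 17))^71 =((0 9 10 17)(2 5 16 14 7))^71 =(0 17 10 9)(2 5 16 14 7)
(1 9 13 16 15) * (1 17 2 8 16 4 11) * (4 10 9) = (1 4 11)(2 8 16 15 17)(9 13 10) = [0, 4, 8, 3, 11, 5, 6, 7, 16, 13, 9, 1, 12, 10, 14, 17, 15, 2]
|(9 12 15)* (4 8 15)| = 5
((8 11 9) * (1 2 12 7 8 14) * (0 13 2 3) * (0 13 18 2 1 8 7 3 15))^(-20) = ((0 18 2 12 3 13 1 15)(8 11 9 14))^(-20) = (0 3)(1 2)(12 15)(13 18)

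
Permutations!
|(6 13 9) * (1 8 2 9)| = |(1 8 2 9 6 13)| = 6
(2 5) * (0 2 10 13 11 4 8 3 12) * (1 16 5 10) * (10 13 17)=(0 2 13 11 4 8 3 12)(1 16 5)(10 17)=[2, 16, 13, 12, 8, 1, 6, 7, 3, 9, 17, 4, 0, 11, 14, 15, 5, 10]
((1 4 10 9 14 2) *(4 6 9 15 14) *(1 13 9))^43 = (1 6)(2 13 9 4 10 15 14)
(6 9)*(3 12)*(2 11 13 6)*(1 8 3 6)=(1 8 3 12 6 9 2 11 13)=[0, 8, 11, 12, 4, 5, 9, 7, 3, 2, 10, 13, 6, 1]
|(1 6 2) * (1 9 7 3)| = 6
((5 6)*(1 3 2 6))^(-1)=((1 3 2 6 5))^(-1)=(1 5 6 2 3)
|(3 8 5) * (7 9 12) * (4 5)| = |(3 8 4 5)(7 9 12)| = 12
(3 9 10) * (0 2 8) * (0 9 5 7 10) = (0 2 8 9)(3 5 7 10) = [2, 1, 8, 5, 4, 7, 6, 10, 9, 0, 3]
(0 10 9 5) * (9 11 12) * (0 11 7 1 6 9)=(0 10 7 1 6 9 5 11 12)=[10, 6, 2, 3, 4, 11, 9, 1, 8, 5, 7, 12, 0]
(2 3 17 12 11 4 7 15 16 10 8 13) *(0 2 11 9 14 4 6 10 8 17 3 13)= [2, 1, 13, 3, 7, 5, 10, 15, 0, 14, 17, 6, 9, 11, 4, 16, 8, 12]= (0 2 13 11 6 10 17 12 9 14 4 7 15 16 8)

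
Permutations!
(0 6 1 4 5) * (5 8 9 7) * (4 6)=(0 4 8 9 7 5)(1 6)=[4, 6, 2, 3, 8, 0, 1, 5, 9, 7]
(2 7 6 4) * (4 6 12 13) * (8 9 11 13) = (2 7 12 8 9 11 13 4) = [0, 1, 7, 3, 2, 5, 6, 12, 9, 11, 10, 13, 8, 4]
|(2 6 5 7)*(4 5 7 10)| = |(2 6 7)(4 5 10)| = 3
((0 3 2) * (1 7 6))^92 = ((0 3 2)(1 7 6))^92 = (0 2 3)(1 6 7)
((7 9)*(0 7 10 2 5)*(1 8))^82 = ((0 7 9 10 2 5)(1 8))^82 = (0 2 9)(5 10 7)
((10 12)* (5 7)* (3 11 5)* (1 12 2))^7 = (1 2 10 12)(3 7 5 11)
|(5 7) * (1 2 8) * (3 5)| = |(1 2 8)(3 5 7)| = 3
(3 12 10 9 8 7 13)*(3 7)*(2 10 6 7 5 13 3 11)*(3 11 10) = (2 3 12 6 7 11)(5 13)(8 10 9) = [0, 1, 3, 12, 4, 13, 7, 11, 10, 8, 9, 2, 6, 5]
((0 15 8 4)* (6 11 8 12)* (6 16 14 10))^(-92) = ((0 15 12 16 14 10 6 11 8 4))^(-92) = (0 8 6 14 12)(4 11 10 16 15)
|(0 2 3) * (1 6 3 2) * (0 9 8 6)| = 4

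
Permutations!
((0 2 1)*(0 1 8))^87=((0 2 8))^87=(8)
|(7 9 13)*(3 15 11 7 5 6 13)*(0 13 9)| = |(0 13 5 6 9 3 15 11 7)| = 9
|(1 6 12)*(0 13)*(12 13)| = 5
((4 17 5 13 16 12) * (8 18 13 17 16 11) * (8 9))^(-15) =((4 16 12)(5 17)(8 18 13 11 9))^(-15) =(18)(5 17)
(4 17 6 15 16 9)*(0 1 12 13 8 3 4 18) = (0 1 12 13 8 3 4 17 6 15 16 9 18) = [1, 12, 2, 4, 17, 5, 15, 7, 3, 18, 10, 11, 13, 8, 14, 16, 9, 6, 0]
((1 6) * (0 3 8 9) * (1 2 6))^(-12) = ((0 3 8 9)(2 6))^(-12) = (9)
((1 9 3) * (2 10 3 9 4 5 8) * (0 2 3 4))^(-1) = (0 1 3 8 5 4 10 2)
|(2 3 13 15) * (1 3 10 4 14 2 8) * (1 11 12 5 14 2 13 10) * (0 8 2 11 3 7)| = |(0 8 3 10 4 11 12 5 14 13 15 2 1 7)| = 14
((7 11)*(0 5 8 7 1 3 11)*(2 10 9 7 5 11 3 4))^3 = (0 4 9 11 2 7 1 10)(5 8)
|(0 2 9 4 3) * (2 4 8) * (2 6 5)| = 15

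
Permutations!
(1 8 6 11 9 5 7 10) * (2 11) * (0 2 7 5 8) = (0 2 11 9 8 6 7 10 1) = [2, 0, 11, 3, 4, 5, 7, 10, 6, 8, 1, 9]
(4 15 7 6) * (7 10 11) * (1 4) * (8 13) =[0, 4, 2, 3, 15, 5, 1, 6, 13, 9, 11, 7, 12, 8, 14, 10] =(1 4 15 10 11 7 6)(8 13)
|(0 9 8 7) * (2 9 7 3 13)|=|(0 7)(2 9 8 3 13)|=10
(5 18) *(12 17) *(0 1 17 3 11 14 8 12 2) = (0 1 17 2)(3 11 14 8 12)(5 18) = [1, 17, 0, 11, 4, 18, 6, 7, 12, 9, 10, 14, 3, 13, 8, 15, 16, 2, 5]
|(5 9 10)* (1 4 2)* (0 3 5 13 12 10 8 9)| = 6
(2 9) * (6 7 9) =(2 6 7 9) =[0, 1, 6, 3, 4, 5, 7, 9, 8, 2]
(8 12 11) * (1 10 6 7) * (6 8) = (1 10 8 12 11 6 7) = [0, 10, 2, 3, 4, 5, 7, 1, 12, 9, 8, 6, 11]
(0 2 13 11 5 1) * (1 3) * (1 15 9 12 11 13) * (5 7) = [2, 0, 1, 15, 4, 3, 6, 5, 8, 12, 10, 7, 11, 13, 14, 9] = (0 2 1)(3 15 9 12 11 7 5)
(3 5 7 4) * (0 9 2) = (0 9 2)(3 5 7 4) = [9, 1, 0, 5, 3, 7, 6, 4, 8, 2]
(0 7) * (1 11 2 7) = (0 1 11 2 7) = [1, 11, 7, 3, 4, 5, 6, 0, 8, 9, 10, 2]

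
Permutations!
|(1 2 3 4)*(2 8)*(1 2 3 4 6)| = |(1 8 3 6)(2 4)| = 4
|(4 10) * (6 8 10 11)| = |(4 11 6 8 10)| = 5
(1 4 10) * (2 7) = [0, 4, 7, 3, 10, 5, 6, 2, 8, 9, 1] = (1 4 10)(2 7)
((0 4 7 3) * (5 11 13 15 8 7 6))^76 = (0 15 6 7 11)(3 13 4 8 5)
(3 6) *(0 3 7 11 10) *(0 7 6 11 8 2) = (0 3 11 10 7 8 2) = [3, 1, 0, 11, 4, 5, 6, 8, 2, 9, 7, 10]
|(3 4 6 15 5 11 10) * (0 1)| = |(0 1)(3 4 6 15 5 11 10)| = 14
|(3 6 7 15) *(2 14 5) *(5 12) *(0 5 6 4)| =|(0 5 2 14 12 6 7 15 3 4)| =10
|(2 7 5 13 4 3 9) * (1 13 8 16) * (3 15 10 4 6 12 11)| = 12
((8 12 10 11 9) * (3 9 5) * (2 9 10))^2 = ((2 9 8 12)(3 10 11 5))^2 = (2 8)(3 11)(5 10)(9 12)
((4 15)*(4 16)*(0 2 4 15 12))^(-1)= (0 12 4 2)(15 16)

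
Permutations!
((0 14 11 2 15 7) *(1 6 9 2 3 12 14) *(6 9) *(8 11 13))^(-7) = ((0 1 9 2 15 7)(3 12 14 13 8 11))^(-7) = (0 7 15 2 9 1)(3 11 8 13 14 12)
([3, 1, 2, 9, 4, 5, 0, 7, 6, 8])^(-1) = [6, 1, 2, 0, 4, 5, 8, 7, 9, 3]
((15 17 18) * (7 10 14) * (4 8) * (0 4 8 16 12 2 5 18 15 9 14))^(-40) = ((0 4 16 12 2 5 18 9 14 7 10)(15 17))^(-40) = (0 2 14 4 5 7 16 18 10 12 9)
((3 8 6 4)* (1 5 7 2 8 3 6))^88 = (1 2 5 8 7)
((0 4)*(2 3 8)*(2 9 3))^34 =(3 8 9)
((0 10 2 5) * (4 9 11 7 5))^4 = ((0 10 2 4 9 11 7 5))^4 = (0 9)(2 7)(4 5)(10 11)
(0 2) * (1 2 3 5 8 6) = (0 3 5 8 6 1 2) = [3, 2, 0, 5, 4, 8, 1, 7, 6]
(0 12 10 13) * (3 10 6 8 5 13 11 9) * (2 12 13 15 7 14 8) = (0 13)(2 12 6)(3 10 11 9)(5 15 7 14 8) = [13, 1, 12, 10, 4, 15, 2, 14, 5, 3, 11, 9, 6, 0, 8, 7]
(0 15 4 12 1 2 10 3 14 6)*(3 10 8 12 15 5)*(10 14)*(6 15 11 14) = (0 5 3 10 6)(1 2 8 12)(4 11 14 15) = [5, 2, 8, 10, 11, 3, 0, 7, 12, 9, 6, 14, 1, 13, 15, 4]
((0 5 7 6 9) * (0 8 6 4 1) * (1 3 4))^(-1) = ((0 5 7 1)(3 4)(6 9 8))^(-1) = (0 1 7 5)(3 4)(6 8 9)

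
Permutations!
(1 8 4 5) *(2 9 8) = (1 2 9 8 4 5) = [0, 2, 9, 3, 5, 1, 6, 7, 4, 8]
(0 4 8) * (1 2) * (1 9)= (0 4 8)(1 2 9)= [4, 2, 9, 3, 8, 5, 6, 7, 0, 1]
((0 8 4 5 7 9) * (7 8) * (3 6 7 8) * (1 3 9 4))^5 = (0 7 8 4 1 5 3 9 6)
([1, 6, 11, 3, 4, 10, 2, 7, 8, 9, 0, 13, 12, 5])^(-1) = (0 10 5 13 11 2 6 1)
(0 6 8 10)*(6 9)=(0 9 6 8 10)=[9, 1, 2, 3, 4, 5, 8, 7, 10, 6, 0]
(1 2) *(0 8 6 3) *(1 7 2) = [8, 1, 7, 0, 4, 5, 3, 2, 6] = (0 8 6 3)(2 7)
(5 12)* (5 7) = (5 12 7) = [0, 1, 2, 3, 4, 12, 6, 5, 8, 9, 10, 11, 7]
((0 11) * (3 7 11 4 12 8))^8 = (0 4 12 8 3 7 11)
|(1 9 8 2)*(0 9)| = 5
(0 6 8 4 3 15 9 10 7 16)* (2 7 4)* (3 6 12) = (0 12 3 15 9 10 4 6 8 2 7 16) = [12, 1, 7, 15, 6, 5, 8, 16, 2, 10, 4, 11, 3, 13, 14, 9, 0]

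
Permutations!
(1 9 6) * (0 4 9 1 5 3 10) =(0 4 9 6 5 3 10) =[4, 1, 2, 10, 9, 3, 5, 7, 8, 6, 0]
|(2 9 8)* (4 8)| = 4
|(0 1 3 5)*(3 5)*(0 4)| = 4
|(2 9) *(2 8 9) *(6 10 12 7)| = |(6 10 12 7)(8 9)| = 4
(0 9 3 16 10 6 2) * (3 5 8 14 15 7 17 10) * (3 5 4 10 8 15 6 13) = (0 9 4 10 13 3 16 5 15 7 17 8 14 6 2) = [9, 1, 0, 16, 10, 15, 2, 17, 14, 4, 13, 11, 12, 3, 6, 7, 5, 8]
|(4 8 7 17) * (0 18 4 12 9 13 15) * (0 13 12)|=|(0 18 4 8 7 17)(9 12)(13 15)|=6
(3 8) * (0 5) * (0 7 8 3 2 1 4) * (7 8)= (0 5 8 2 1 4)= [5, 4, 1, 3, 0, 8, 6, 7, 2]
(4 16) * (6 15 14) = (4 16)(6 15 14) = [0, 1, 2, 3, 16, 5, 15, 7, 8, 9, 10, 11, 12, 13, 6, 14, 4]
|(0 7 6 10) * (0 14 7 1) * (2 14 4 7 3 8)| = 4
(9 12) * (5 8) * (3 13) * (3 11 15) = (3 13 11 15)(5 8)(9 12) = [0, 1, 2, 13, 4, 8, 6, 7, 5, 12, 10, 15, 9, 11, 14, 3]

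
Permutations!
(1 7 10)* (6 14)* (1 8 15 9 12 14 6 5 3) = [0, 7, 2, 1, 4, 3, 6, 10, 15, 12, 8, 11, 14, 13, 5, 9] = (1 7 10 8 15 9 12 14 5 3)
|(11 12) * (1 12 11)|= |(1 12)|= 2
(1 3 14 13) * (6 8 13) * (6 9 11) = (1 3 14 9 11 6 8 13) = [0, 3, 2, 14, 4, 5, 8, 7, 13, 11, 10, 6, 12, 1, 9]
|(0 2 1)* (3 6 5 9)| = 12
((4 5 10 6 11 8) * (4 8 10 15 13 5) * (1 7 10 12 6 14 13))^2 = ((1 7 10 14 13 5 15)(6 11 12))^2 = (1 10 13 15 7 14 5)(6 12 11)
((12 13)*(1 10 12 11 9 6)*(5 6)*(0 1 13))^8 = (5 11 6 9 13)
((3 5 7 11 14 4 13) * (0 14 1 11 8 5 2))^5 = ((0 14 4 13 3 2)(1 11)(5 7 8))^5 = (0 2 3 13 4 14)(1 11)(5 8 7)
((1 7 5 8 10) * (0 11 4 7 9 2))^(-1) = (0 2 9 1 10 8 5 7 4 11)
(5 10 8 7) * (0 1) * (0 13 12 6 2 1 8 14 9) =(0 8 7 5 10 14 9)(1 13 12 6 2) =[8, 13, 1, 3, 4, 10, 2, 5, 7, 0, 14, 11, 6, 12, 9]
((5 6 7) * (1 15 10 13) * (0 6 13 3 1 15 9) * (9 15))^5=(0 9 13 5 7 6)(1 15 10 3)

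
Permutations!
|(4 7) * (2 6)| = |(2 6)(4 7)| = 2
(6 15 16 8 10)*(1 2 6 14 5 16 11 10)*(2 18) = (1 18 2 6 15 11 10 14 5 16 8) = [0, 18, 6, 3, 4, 16, 15, 7, 1, 9, 14, 10, 12, 13, 5, 11, 8, 17, 2]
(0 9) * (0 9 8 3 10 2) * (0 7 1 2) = (0 8 3 10)(1 2 7) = [8, 2, 7, 10, 4, 5, 6, 1, 3, 9, 0]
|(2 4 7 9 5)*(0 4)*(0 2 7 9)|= 5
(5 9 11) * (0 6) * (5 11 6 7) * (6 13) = (0 7 5 9 13 6) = [7, 1, 2, 3, 4, 9, 0, 5, 8, 13, 10, 11, 12, 6]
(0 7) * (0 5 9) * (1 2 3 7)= (0 1 2 3 7 5 9)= [1, 2, 3, 7, 4, 9, 6, 5, 8, 0]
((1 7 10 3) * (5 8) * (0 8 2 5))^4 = (10)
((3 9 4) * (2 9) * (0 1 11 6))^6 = (0 11)(1 6)(2 4)(3 9)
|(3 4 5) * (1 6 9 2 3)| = |(1 6 9 2 3 4 5)| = 7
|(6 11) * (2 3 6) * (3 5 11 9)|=|(2 5 11)(3 6 9)|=3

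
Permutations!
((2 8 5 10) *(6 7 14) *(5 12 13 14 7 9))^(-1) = ((2 8 12 13 14 6 9 5 10))^(-1) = (2 10 5 9 6 14 13 12 8)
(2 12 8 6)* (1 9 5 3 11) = (1 9 5 3 11)(2 12 8 6) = [0, 9, 12, 11, 4, 3, 2, 7, 6, 5, 10, 1, 8]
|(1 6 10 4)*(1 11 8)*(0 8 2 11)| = 6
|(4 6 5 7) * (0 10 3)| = 12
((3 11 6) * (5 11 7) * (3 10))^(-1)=(3 10 6 11 5 7)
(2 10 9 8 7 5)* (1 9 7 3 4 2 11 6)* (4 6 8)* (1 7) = (1 9 4 2 10)(3 6 7 5 11 8) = [0, 9, 10, 6, 2, 11, 7, 5, 3, 4, 1, 8]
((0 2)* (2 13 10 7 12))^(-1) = (0 2 12 7 10 13)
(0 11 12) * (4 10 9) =(0 11 12)(4 10 9) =[11, 1, 2, 3, 10, 5, 6, 7, 8, 4, 9, 12, 0]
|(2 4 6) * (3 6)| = 4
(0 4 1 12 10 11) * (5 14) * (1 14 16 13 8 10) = (0 4 14 5 16 13 8 10 11)(1 12) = [4, 12, 2, 3, 14, 16, 6, 7, 10, 9, 11, 0, 1, 8, 5, 15, 13]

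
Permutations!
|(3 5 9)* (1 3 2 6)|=6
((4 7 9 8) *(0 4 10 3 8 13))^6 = (0 4 7 9 13)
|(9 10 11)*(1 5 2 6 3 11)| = 8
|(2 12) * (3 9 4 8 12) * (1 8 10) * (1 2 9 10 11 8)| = 15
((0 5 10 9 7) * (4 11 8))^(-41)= (0 7 9 10 5)(4 11 8)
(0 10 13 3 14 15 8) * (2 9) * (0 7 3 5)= (0 10 13 5)(2 9)(3 14 15 8 7)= [10, 1, 9, 14, 4, 0, 6, 3, 7, 2, 13, 11, 12, 5, 15, 8]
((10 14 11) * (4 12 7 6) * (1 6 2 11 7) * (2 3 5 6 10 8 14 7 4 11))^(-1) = ((1 10 7 3 5 6 11 8 14 4 12))^(-1) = (1 12 4 14 8 11 6 5 3 7 10)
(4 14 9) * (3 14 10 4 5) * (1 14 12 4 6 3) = (1 14 9 5)(3 12 4 10 6) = [0, 14, 2, 12, 10, 1, 3, 7, 8, 5, 6, 11, 4, 13, 9]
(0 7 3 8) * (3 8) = (0 7 8) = [7, 1, 2, 3, 4, 5, 6, 8, 0]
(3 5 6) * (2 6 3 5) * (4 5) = (2 6 4 5 3) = [0, 1, 6, 2, 5, 3, 4]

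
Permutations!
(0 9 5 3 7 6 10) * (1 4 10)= (0 9 5 3 7 6 1 4 10)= [9, 4, 2, 7, 10, 3, 1, 6, 8, 5, 0]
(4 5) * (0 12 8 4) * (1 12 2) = (0 2 1 12 8 4 5) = [2, 12, 1, 3, 5, 0, 6, 7, 4, 9, 10, 11, 8]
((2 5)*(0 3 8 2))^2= (0 8 5 3 2)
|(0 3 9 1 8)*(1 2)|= 6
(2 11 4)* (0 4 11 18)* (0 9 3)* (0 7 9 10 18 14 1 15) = [4, 15, 14, 7, 2, 5, 6, 9, 8, 3, 18, 11, 12, 13, 1, 0, 16, 17, 10] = (0 4 2 14 1 15)(3 7 9)(10 18)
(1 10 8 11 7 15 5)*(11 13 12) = (1 10 8 13 12 11 7 15 5) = [0, 10, 2, 3, 4, 1, 6, 15, 13, 9, 8, 7, 11, 12, 14, 5]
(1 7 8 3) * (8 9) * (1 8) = [0, 7, 2, 8, 4, 5, 6, 9, 3, 1] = (1 7 9)(3 8)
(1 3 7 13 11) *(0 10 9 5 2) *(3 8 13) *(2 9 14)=(0 10 14 2)(1 8 13 11)(3 7)(5 9)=[10, 8, 0, 7, 4, 9, 6, 3, 13, 5, 14, 1, 12, 11, 2]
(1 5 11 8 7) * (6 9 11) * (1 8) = [0, 5, 2, 3, 4, 6, 9, 8, 7, 11, 10, 1] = (1 5 6 9 11)(7 8)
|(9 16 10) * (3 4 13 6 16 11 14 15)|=10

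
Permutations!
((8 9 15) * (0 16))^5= (0 16)(8 15 9)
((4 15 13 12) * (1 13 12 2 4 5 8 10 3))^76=((1 13 2 4 15 12 5 8 10 3))^76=(1 5 2 10 15)(3 12 13 8 4)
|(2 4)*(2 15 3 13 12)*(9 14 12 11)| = |(2 4 15 3 13 11 9 14 12)| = 9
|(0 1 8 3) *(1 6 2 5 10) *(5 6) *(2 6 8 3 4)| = 15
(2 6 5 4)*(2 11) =[0, 1, 6, 3, 11, 4, 5, 7, 8, 9, 10, 2] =(2 6 5 4 11)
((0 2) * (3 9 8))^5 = (0 2)(3 8 9)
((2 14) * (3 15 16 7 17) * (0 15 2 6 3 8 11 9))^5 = ((0 15 16 7 17 8 11 9)(2 14 6 3))^5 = (0 8 16 9 17 15 11 7)(2 14 6 3)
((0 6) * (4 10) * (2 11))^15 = (0 6)(2 11)(4 10)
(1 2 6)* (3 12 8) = [0, 2, 6, 12, 4, 5, 1, 7, 3, 9, 10, 11, 8] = (1 2 6)(3 12 8)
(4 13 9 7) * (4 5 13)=(5 13 9 7)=[0, 1, 2, 3, 4, 13, 6, 5, 8, 7, 10, 11, 12, 9]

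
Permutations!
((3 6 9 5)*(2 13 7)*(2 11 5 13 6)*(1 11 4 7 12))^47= ((1 11 5 3 2 6 9 13 12)(4 7))^47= (1 5 2 9 12 11 3 6 13)(4 7)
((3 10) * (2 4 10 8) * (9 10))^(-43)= (2 8 3 10 9 4)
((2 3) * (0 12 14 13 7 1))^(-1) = ((0 12 14 13 7 1)(2 3))^(-1) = (0 1 7 13 14 12)(2 3)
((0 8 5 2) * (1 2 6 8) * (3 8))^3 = (3 6 5 8)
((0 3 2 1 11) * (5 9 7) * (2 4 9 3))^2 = (0 1)(2 11)(3 9 5 4 7)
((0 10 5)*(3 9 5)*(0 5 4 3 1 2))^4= ((0 10 1 2)(3 9 4))^4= (10)(3 9 4)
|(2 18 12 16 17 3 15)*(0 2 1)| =9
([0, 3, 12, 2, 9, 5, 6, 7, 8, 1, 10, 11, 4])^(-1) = [0, 9, 3, 1, 12, 5, 6, 7, 8, 4, 10, 11, 2]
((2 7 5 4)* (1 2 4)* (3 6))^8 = ((1 2 7 5)(3 6))^8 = (7)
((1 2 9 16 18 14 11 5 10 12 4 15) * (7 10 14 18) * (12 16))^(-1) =(18)(1 15 4 12 9 2)(5 11 14)(7 16 10)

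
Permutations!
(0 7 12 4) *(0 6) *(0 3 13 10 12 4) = [7, 1, 2, 13, 6, 5, 3, 4, 8, 9, 12, 11, 0, 10] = (0 7 4 6 3 13 10 12)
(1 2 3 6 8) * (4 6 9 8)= (1 2 3 9 8)(4 6)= [0, 2, 3, 9, 6, 5, 4, 7, 1, 8]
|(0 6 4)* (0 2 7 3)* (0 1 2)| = |(0 6 4)(1 2 7 3)| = 12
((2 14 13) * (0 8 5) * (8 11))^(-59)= (0 11 8 5)(2 14 13)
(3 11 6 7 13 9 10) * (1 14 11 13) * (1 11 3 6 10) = (1 14 3 13 9)(6 7 11 10) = [0, 14, 2, 13, 4, 5, 7, 11, 8, 1, 6, 10, 12, 9, 3]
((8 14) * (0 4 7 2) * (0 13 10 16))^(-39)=(0 2 16 7 10 4 13)(8 14)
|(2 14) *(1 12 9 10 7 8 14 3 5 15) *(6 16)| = |(1 12 9 10 7 8 14 2 3 5 15)(6 16)| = 22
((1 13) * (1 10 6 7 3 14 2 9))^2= (1 10 7 14 9 13 6 3 2)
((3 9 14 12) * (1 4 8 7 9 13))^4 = (1 9 13 7 3 8 12 4 14)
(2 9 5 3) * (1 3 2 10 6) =(1 3 10 6)(2 9 5) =[0, 3, 9, 10, 4, 2, 1, 7, 8, 5, 6]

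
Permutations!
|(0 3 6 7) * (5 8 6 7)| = |(0 3 7)(5 8 6)| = 3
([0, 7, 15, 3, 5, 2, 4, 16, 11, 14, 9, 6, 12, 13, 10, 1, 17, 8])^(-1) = (1 15 2 5 4 6 11 8 17 16 7)(9 10 14)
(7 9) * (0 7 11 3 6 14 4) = [7, 1, 2, 6, 0, 5, 14, 9, 8, 11, 10, 3, 12, 13, 4] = (0 7 9 11 3 6 14 4)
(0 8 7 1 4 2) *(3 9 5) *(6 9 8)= [6, 4, 0, 8, 2, 3, 9, 1, 7, 5]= (0 6 9 5 3 8 7 1 4 2)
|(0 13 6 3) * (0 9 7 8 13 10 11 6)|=|(0 10 11 6 3 9 7 8 13)|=9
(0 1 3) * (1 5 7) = (0 5 7 1 3) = [5, 3, 2, 0, 4, 7, 6, 1]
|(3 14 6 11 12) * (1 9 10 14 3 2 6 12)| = 8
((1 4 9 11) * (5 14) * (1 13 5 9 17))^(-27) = (17)(5 11 14 13 9)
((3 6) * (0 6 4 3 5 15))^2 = (0 5)(6 15)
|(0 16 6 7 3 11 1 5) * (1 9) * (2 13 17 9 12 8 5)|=|(0 16 6 7 3 11 12 8 5)(1 2 13 17 9)|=45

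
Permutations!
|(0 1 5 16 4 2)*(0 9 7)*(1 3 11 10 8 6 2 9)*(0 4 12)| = 33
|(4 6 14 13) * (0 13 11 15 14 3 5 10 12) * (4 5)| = 15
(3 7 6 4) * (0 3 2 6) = (0 3 7)(2 6 4) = [3, 1, 6, 7, 2, 5, 4, 0]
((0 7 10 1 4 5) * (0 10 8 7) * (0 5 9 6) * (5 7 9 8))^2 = (0 5 1 8 6 7 10 4 9)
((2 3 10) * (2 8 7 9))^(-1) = (2 9 7 8 10 3)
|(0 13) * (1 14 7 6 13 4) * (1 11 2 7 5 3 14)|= 21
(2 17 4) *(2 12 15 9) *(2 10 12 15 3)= (2 17 4 15 9 10 12 3)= [0, 1, 17, 2, 15, 5, 6, 7, 8, 10, 12, 11, 3, 13, 14, 9, 16, 4]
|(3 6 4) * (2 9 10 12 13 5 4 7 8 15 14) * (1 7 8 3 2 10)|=|(1 7 3 6 8 15 14 10 12 13 5 4 2 9)|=14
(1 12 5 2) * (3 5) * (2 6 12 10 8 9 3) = (1 10 8 9 3 5 6 12 2) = [0, 10, 1, 5, 4, 6, 12, 7, 9, 3, 8, 11, 2]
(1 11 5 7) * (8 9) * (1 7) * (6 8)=[0, 11, 2, 3, 4, 1, 8, 7, 9, 6, 10, 5]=(1 11 5)(6 8 9)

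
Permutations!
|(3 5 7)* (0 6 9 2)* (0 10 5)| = |(0 6 9 2 10 5 7 3)| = 8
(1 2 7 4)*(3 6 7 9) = (1 2 9 3 6 7 4) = [0, 2, 9, 6, 1, 5, 7, 4, 8, 3]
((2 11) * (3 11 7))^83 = (2 11 3 7)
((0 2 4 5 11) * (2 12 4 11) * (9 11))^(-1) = ((0 12 4 5 2 9 11))^(-1) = (0 11 9 2 5 4 12)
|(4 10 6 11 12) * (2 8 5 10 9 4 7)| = |(2 8 5 10 6 11 12 7)(4 9)| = 8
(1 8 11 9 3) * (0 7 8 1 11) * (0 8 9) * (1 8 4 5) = [7, 8, 2, 11, 5, 1, 6, 9, 4, 3, 10, 0] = (0 7 9 3 11)(1 8 4 5)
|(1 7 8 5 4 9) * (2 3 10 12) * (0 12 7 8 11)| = 35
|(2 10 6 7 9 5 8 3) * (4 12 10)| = 10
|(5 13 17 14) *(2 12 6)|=12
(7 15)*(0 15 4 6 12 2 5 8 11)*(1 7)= (0 15 1 7 4 6 12 2 5 8 11)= [15, 7, 5, 3, 6, 8, 12, 4, 11, 9, 10, 0, 2, 13, 14, 1]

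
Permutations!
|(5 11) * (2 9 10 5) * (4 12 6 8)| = 20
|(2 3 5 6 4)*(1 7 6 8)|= 8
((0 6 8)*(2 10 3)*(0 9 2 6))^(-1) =(2 9 8 6 3 10)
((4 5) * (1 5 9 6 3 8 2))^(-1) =((1 5 4 9 6 3 8 2))^(-1) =(1 2 8 3 6 9 4 5)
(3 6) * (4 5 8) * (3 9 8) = (3 6 9 8 4 5) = [0, 1, 2, 6, 5, 3, 9, 7, 4, 8]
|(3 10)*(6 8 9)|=6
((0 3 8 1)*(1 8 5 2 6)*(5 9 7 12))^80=(0 1 6 2 5 12 7 9 3)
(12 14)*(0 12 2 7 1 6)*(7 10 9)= (0 12 14 2 10 9 7 1 6)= [12, 6, 10, 3, 4, 5, 0, 1, 8, 7, 9, 11, 14, 13, 2]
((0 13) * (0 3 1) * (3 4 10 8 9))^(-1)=((0 13 4 10 8 9 3 1))^(-1)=(0 1 3 9 8 10 4 13)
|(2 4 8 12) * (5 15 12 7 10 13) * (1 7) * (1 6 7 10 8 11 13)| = 42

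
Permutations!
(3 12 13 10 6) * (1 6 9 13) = (1 6 3 12)(9 13 10) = [0, 6, 2, 12, 4, 5, 3, 7, 8, 13, 9, 11, 1, 10]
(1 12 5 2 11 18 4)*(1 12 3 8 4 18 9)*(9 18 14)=(1 3 8 4 12 5 2 11 18 14 9)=[0, 3, 11, 8, 12, 2, 6, 7, 4, 1, 10, 18, 5, 13, 9, 15, 16, 17, 14]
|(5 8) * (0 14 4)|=|(0 14 4)(5 8)|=6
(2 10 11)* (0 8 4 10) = (0 8 4 10 11 2) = [8, 1, 0, 3, 10, 5, 6, 7, 4, 9, 11, 2]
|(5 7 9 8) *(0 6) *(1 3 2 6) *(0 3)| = 12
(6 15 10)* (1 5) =[0, 5, 2, 3, 4, 1, 15, 7, 8, 9, 6, 11, 12, 13, 14, 10] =(1 5)(6 15 10)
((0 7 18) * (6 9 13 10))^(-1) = (0 18 7)(6 10 13 9)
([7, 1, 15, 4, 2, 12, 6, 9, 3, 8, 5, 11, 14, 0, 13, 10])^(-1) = (0 13 14 12 5 10 15 2 4 3 8 9 7)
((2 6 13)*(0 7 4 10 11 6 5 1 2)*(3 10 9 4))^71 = ((0 7 3 10 11 6 13)(1 2 5)(4 9))^71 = (0 7 3 10 11 6 13)(1 5 2)(4 9)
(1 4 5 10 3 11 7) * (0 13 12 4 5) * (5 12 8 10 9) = (0 13 8 10 3 11 7 1 12 4)(5 9) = [13, 12, 2, 11, 0, 9, 6, 1, 10, 5, 3, 7, 4, 8]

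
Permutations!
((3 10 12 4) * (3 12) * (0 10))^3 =(4 12)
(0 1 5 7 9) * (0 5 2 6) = (0 1 2 6)(5 7 9) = [1, 2, 6, 3, 4, 7, 0, 9, 8, 5]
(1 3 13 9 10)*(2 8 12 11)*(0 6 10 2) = [6, 3, 8, 13, 4, 5, 10, 7, 12, 2, 1, 0, 11, 9] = (0 6 10 1 3 13 9 2 8 12 11)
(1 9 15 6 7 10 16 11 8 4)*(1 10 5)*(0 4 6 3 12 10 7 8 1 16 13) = (0 4 7 5 16 11 1 9 15 3 12 10 13)(6 8) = [4, 9, 2, 12, 7, 16, 8, 5, 6, 15, 13, 1, 10, 0, 14, 3, 11]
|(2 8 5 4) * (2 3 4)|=|(2 8 5)(3 4)|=6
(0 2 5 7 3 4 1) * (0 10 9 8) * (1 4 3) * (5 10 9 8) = [2, 9, 10, 3, 4, 7, 6, 1, 0, 5, 8] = (0 2 10 8)(1 9 5 7)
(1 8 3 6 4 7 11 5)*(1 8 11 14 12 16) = (1 11 5 8 3 6 4 7 14 12 16) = [0, 11, 2, 6, 7, 8, 4, 14, 3, 9, 10, 5, 16, 13, 12, 15, 1]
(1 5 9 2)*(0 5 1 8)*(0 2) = [5, 1, 8, 3, 4, 9, 6, 7, 2, 0] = (0 5 9)(2 8)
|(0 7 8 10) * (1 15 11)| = |(0 7 8 10)(1 15 11)| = 12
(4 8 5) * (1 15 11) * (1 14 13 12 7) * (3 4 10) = (1 15 11 14 13 12 7)(3 4 8 5 10) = [0, 15, 2, 4, 8, 10, 6, 1, 5, 9, 3, 14, 7, 12, 13, 11]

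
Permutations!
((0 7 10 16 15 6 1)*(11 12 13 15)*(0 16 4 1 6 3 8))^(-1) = ((0 7 10 4 1 16 11 12 13 15 3 8))^(-1) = (0 8 3 15 13 12 11 16 1 4 10 7)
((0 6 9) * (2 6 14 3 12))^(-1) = ((0 14 3 12 2 6 9))^(-1) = (0 9 6 2 12 3 14)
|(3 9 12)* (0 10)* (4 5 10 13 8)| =6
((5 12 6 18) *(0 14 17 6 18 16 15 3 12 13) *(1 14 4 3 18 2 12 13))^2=((0 4 3 13)(1 14 17 6 16 15 18 5)(2 12))^2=(0 3)(1 17 16 18)(4 13)(5 14 6 15)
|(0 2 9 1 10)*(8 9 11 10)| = |(0 2 11 10)(1 8 9)| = 12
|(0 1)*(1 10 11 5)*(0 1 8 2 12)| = |(0 10 11 5 8 2 12)| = 7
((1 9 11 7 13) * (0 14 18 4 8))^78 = (0 4 14 8 18)(1 7 9 13 11)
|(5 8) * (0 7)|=2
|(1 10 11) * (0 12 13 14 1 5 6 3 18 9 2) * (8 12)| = 14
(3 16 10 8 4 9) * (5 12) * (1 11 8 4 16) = (1 11 8 16 10 4 9 3)(5 12) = [0, 11, 2, 1, 9, 12, 6, 7, 16, 3, 4, 8, 5, 13, 14, 15, 10]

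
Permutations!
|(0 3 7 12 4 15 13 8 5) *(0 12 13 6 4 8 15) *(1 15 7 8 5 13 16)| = 10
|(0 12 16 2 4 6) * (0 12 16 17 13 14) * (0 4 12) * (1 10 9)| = 9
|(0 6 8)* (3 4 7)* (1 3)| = 12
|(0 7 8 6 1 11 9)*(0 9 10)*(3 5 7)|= |(0 3 5 7 8 6 1 11 10)|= 9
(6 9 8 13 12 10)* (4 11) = (4 11)(6 9 8 13 12 10) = [0, 1, 2, 3, 11, 5, 9, 7, 13, 8, 6, 4, 10, 12]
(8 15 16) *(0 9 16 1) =(0 9 16 8 15 1) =[9, 0, 2, 3, 4, 5, 6, 7, 15, 16, 10, 11, 12, 13, 14, 1, 8]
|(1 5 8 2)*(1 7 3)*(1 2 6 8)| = |(1 5)(2 7 3)(6 8)| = 6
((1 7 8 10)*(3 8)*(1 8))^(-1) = (1 3 7)(8 10) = ((1 7 3)(8 10))^(-1)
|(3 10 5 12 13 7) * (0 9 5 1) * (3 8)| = 10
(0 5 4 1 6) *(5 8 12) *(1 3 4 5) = (0 8 12 1 6)(3 4) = [8, 6, 2, 4, 3, 5, 0, 7, 12, 9, 10, 11, 1]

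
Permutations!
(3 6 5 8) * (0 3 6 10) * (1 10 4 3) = (0 1 10)(3 4)(5 8 6) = [1, 10, 2, 4, 3, 8, 5, 7, 6, 9, 0]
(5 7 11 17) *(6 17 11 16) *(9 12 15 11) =[0, 1, 2, 3, 4, 7, 17, 16, 8, 12, 10, 9, 15, 13, 14, 11, 6, 5] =(5 7 16 6 17)(9 12 15 11)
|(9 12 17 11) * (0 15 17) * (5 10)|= |(0 15 17 11 9 12)(5 10)|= 6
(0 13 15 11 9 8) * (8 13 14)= (0 14 8)(9 13 15 11)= [14, 1, 2, 3, 4, 5, 6, 7, 0, 13, 10, 9, 12, 15, 8, 11]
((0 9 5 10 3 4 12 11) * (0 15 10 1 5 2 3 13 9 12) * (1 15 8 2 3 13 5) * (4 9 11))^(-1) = (0 4 12)(2 8 11 13)(3 9)(5 10 15)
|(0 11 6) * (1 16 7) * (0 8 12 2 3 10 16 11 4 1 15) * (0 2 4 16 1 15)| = 30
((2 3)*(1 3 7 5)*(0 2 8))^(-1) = ((0 2 7 5 1 3 8))^(-1) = (0 8 3 1 5 7 2)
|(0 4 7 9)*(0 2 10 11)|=|(0 4 7 9 2 10 11)|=7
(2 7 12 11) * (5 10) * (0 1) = (0 1)(2 7 12 11)(5 10) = [1, 0, 7, 3, 4, 10, 6, 12, 8, 9, 5, 2, 11]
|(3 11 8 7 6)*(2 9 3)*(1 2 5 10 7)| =|(1 2 9 3 11 8)(5 10 7 6)| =12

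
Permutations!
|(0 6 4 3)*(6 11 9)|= |(0 11 9 6 4 3)|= 6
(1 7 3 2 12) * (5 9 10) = (1 7 3 2 12)(5 9 10) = [0, 7, 12, 2, 4, 9, 6, 3, 8, 10, 5, 11, 1]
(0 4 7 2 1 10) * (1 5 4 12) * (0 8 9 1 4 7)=(0 12 4)(1 10 8 9)(2 5 7)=[12, 10, 5, 3, 0, 7, 6, 2, 9, 1, 8, 11, 4]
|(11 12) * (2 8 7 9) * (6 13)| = 4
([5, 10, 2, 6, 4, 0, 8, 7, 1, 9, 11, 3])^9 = (0 5)(1 3)(6 10)(8 11)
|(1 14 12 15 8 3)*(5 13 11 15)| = 9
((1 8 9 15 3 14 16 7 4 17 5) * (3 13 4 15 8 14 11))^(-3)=((1 14 16 7 15 13 4 17 5)(3 11)(8 9))^(-3)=(1 4 7)(3 11)(5 13 16)(8 9)(14 17 15)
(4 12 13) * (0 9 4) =[9, 1, 2, 3, 12, 5, 6, 7, 8, 4, 10, 11, 13, 0] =(0 9 4 12 13)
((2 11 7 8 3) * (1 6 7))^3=((1 6 7 8 3 2 11))^3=(1 8 11 7 2 6 3)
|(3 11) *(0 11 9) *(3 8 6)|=|(0 11 8 6 3 9)|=6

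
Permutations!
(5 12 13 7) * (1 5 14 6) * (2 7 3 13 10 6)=[0, 5, 7, 13, 4, 12, 1, 14, 8, 9, 6, 11, 10, 3, 2]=(1 5 12 10 6)(2 7 14)(3 13)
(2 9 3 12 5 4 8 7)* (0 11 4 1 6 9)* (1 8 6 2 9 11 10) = (0 10 1 2)(3 12 5 8 7 9)(4 6 11) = [10, 2, 0, 12, 6, 8, 11, 9, 7, 3, 1, 4, 5]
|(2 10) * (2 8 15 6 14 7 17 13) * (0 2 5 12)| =|(0 2 10 8 15 6 14 7 17 13 5 12)| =12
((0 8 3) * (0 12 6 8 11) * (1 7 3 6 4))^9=((0 11)(1 7 3 12 4)(6 8))^9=(0 11)(1 4 12 3 7)(6 8)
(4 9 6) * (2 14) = (2 14)(4 9 6) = [0, 1, 14, 3, 9, 5, 4, 7, 8, 6, 10, 11, 12, 13, 2]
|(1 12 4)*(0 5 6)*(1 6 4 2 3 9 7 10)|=|(0 5 4 6)(1 12 2 3 9 7 10)|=28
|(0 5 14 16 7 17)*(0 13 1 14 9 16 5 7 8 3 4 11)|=|(0 7 17 13 1 14 5 9 16 8 3 4 11)|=13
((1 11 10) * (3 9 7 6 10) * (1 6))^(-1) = (1 7 9 3 11)(6 10)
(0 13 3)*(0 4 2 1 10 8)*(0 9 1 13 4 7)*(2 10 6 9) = [4, 6, 13, 7, 10, 5, 9, 0, 2, 1, 8, 11, 12, 3] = (0 4 10 8 2 13 3 7)(1 6 9)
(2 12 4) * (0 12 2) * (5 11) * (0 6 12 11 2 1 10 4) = (0 11 5 2 1 10 4 6 12) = [11, 10, 1, 3, 6, 2, 12, 7, 8, 9, 4, 5, 0]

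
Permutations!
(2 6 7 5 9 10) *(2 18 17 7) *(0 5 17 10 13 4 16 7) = (0 5 9 13 4 16 7 17)(2 6)(10 18) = [5, 1, 6, 3, 16, 9, 2, 17, 8, 13, 18, 11, 12, 4, 14, 15, 7, 0, 10]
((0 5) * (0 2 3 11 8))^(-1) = (0 8 11 3 2 5)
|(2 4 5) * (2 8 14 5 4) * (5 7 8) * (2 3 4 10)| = |(2 3 4 10)(7 8 14)| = 12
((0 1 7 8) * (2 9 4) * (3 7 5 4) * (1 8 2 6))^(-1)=(0 8)(1 6 4 5)(2 7 3 9)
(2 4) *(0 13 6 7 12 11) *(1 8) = (0 13 6 7 12 11)(1 8)(2 4) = [13, 8, 4, 3, 2, 5, 7, 12, 1, 9, 10, 0, 11, 6]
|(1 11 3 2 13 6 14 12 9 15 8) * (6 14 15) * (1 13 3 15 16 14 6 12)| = 8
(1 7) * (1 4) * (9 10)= (1 7 4)(9 10)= [0, 7, 2, 3, 1, 5, 6, 4, 8, 10, 9]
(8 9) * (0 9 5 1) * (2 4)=(0 9 8 5 1)(2 4)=[9, 0, 4, 3, 2, 1, 6, 7, 5, 8]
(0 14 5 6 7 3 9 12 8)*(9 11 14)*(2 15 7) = (0 9 12 8)(2 15 7 3 11 14 5 6) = [9, 1, 15, 11, 4, 6, 2, 3, 0, 12, 10, 14, 8, 13, 5, 7]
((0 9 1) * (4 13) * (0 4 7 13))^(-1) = (0 4 1 9)(7 13)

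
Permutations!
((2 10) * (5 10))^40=(2 5 10)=((2 5 10))^40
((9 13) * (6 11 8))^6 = ((6 11 8)(9 13))^6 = (13)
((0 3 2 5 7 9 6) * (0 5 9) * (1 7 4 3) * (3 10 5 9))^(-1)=(0 7 1)(2 3)(4 5 10)(6 9)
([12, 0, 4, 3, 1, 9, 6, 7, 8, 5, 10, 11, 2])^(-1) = (0 1 4 2 12)(5 9)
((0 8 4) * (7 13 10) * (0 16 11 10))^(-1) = (0 13 7 10 11 16 4 8)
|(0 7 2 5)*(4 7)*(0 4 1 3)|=|(0 1 3)(2 5 4 7)|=12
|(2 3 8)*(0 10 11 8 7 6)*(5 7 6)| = |(0 10 11 8 2 3 6)(5 7)| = 14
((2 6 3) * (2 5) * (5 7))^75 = ((2 6 3 7 5))^75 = (7)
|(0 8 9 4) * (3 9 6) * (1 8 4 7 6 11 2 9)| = |(0 4)(1 8 11 2 9 7 6 3)| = 8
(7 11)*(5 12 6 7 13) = (5 12 6 7 11 13) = [0, 1, 2, 3, 4, 12, 7, 11, 8, 9, 10, 13, 6, 5]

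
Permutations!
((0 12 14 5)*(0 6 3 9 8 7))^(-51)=(0 5 9)(3 7 14)(6 8 12)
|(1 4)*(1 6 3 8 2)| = 6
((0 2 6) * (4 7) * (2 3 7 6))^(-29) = ((0 3 7 4 6))^(-29) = (0 3 7 4 6)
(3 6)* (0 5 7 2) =(0 5 7 2)(3 6) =[5, 1, 0, 6, 4, 7, 3, 2]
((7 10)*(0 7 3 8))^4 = (0 8 3 10 7)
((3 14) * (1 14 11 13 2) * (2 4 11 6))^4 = ((1 14 3 6 2)(4 11 13))^4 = (1 2 6 3 14)(4 11 13)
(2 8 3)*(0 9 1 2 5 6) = (0 9 1 2 8 3 5 6) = [9, 2, 8, 5, 4, 6, 0, 7, 3, 1]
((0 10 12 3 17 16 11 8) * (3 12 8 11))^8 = (0 8 10)(3 16 17)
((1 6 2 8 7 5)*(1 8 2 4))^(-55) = ((1 6 4)(5 8 7))^(-55) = (1 4 6)(5 7 8)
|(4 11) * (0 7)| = 2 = |(0 7)(4 11)|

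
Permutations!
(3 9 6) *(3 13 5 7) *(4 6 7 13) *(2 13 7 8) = [0, 1, 13, 9, 6, 7, 4, 3, 2, 8, 10, 11, 12, 5] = (2 13 5 7 3 9 8)(4 6)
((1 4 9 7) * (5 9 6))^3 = (1 5)(4 9)(6 7)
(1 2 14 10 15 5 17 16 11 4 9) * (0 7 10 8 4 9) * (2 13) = (0 7 10 15 5 17 16 11 9 1 13 2 14 8 4) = [7, 13, 14, 3, 0, 17, 6, 10, 4, 1, 15, 9, 12, 2, 8, 5, 11, 16]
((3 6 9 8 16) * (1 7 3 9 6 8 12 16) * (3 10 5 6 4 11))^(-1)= (1 8 3 11 4 6 5 10 7)(9 16 12)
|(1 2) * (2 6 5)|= |(1 6 5 2)|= 4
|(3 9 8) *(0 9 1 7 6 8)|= 10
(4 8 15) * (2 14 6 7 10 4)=[0, 1, 14, 3, 8, 5, 7, 10, 15, 9, 4, 11, 12, 13, 6, 2]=(2 14 6 7 10 4 8 15)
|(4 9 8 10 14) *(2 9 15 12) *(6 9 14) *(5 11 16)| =60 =|(2 14 4 15 12)(5 11 16)(6 9 8 10)|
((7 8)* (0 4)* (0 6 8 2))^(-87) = (0 8)(2 6)(4 7)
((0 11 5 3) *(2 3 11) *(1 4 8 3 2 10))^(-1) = (0 3 8 4 1 10)(5 11)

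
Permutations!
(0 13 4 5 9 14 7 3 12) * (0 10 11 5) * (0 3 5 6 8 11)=(0 13 4 3 12 10)(5 9 14 7)(6 8 11)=[13, 1, 2, 12, 3, 9, 8, 5, 11, 14, 0, 6, 10, 4, 7]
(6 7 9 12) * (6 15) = (6 7 9 12 15) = [0, 1, 2, 3, 4, 5, 7, 9, 8, 12, 10, 11, 15, 13, 14, 6]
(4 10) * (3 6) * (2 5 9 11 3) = (2 5 9 11 3 6)(4 10) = [0, 1, 5, 6, 10, 9, 2, 7, 8, 11, 4, 3]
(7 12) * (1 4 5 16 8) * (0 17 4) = [17, 0, 2, 3, 5, 16, 6, 12, 1, 9, 10, 11, 7, 13, 14, 15, 8, 4] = (0 17 4 5 16 8 1)(7 12)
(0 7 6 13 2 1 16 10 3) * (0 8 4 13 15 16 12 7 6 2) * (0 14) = (0 6 15 16 10 3 8 4 13 14)(1 12 7 2) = [6, 12, 1, 8, 13, 5, 15, 2, 4, 9, 3, 11, 7, 14, 0, 16, 10]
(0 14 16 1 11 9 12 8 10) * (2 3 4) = [14, 11, 3, 4, 2, 5, 6, 7, 10, 12, 0, 9, 8, 13, 16, 15, 1] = (0 14 16 1 11 9 12 8 10)(2 3 4)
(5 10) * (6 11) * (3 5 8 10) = (3 5)(6 11)(8 10) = [0, 1, 2, 5, 4, 3, 11, 7, 10, 9, 8, 6]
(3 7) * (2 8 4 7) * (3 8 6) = (2 6 3)(4 7 8) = [0, 1, 6, 2, 7, 5, 3, 8, 4]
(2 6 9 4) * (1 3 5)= (1 3 5)(2 6 9 4)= [0, 3, 6, 5, 2, 1, 9, 7, 8, 4]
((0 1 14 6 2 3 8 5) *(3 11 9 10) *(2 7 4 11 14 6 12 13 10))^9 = ((0 1 6 7 4 11 9 2 14 12 13 10 3 8 5))^9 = (0 12 7 3 9)(1 13 4 8 2)(5 14 6 10 11)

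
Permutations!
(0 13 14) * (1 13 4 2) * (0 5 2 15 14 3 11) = (0 4 15 14 5 2 1 13 3 11) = [4, 13, 1, 11, 15, 2, 6, 7, 8, 9, 10, 0, 12, 3, 5, 14]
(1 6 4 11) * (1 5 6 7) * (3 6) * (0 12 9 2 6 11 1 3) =(0 12 9 2 6 4 1 7 3 11 5) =[12, 7, 6, 11, 1, 0, 4, 3, 8, 2, 10, 5, 9]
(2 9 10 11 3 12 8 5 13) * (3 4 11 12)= [0, 1, 9, 3, 11, 13, 6, 7, 5, 10, 12, 4, 8, 2]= (2 9 10 12 8 5 13)(4 11)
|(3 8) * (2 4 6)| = 6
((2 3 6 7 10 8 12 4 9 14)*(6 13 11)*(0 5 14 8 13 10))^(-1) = ((0 5 14 2 3 10 13 11 6 7)(4 9 8 12))^(-1) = (0 7 6 11 13 10 3 2 14 5)(4 12 8 9)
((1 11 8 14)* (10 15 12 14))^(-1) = (1 14 12 15 10 8 11)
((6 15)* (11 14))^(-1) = (6 15)(11 14) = ((6 15)(11 14))^(-1)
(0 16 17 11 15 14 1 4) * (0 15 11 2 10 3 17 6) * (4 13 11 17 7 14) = [16, 13, 10, 7, 15, 5, 0, 14, 8, 9, 3, 17, 12, 11, 1, 4, 6, 2] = (0 16 6)(1 13 11 17 2 10 3 7 14)(4 15)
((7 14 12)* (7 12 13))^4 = (7 14 13)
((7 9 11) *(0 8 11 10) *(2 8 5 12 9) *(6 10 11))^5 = (0 7)(2 5)(6 9)(8 12)(10 11)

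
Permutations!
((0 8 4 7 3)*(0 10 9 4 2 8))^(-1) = (2 8)(3 7 4 9 10)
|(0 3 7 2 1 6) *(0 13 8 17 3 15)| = 8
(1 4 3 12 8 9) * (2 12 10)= (1 4 3 10 2 12 8 9)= [0, 4, 12, 10, 3, 5, 6, 7, 9, 1, 2, 11, 8]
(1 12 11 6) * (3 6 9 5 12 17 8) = (1 17 8 3 6)(5 12 11 9) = [0, 17, 2, 6, 4, 12, 1, 7, 3, 5, 10, 9, 11, 13, 14, 15, 16, 8]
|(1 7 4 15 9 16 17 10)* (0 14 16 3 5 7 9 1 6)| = |(0 14 16 17 10 6)(1 9 3 5 7 4 15)| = 42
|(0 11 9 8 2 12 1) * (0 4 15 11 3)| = 8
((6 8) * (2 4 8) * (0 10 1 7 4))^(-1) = (0 2 6 8 4 7 1 10)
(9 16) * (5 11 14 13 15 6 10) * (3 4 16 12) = (3 4 16 9 12)(5 11 14 13 15 6 10) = [0, 1, 2, 4, 16, 11, 10, 7, 8, 12, 5, 14, 3, 15, 13, 6, 9]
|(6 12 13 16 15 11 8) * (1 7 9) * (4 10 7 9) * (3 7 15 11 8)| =|(1 9)(3 7 4 10 15 8 6 12 13 16 11)| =22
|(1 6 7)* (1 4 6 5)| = 6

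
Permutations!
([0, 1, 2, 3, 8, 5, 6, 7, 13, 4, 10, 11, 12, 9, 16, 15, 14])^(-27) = [0, 1, 2, 3, 8, 5, 6, 7, 13, 4, 10, 11, 12, 9, 16, 15, 14]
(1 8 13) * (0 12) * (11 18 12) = (0 11 18 12)(1 8 13) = [11, 8, 2, 3, 4, 5, 6, 7, 13, 9, 10, 18, 0, 1, 14, 15, 16, 17, 12]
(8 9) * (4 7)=(4 7)(8 9)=[0, 1, 2, 3, 7, 5, 6, 4, 9, 8]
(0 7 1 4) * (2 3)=(0 7 1 4)(2 3)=[7, 4, 3, 2, 0, 5, 6, 1]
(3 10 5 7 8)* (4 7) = [0, 1, 2, 10, 7, 4, 6, 8, 3, 9, 5] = (3 10 5 4 7 8)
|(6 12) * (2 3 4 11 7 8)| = |(2 3 4 11 7 8)(6 12)| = 6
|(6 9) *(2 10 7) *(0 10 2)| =6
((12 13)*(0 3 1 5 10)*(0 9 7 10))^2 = ((0 3 1 5)(7 10 9)(12 13))^2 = (13)(0 1)(3 5)(7 9 10)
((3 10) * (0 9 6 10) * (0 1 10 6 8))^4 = (0 9 8)(1 10 3)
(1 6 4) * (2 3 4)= [0, 6, 3, 4, 1, 5, 2]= (1 6 2 3 4)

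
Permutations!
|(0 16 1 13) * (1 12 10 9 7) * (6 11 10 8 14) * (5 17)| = 12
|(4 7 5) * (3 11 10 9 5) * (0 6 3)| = 9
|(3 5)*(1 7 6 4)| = 4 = |(1 7 6 4)(3 5)|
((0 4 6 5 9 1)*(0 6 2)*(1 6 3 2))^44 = ((0 4 1 3 2)(5 9 6))^44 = (0 2 3 1 4)(5 6 9)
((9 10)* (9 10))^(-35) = (10)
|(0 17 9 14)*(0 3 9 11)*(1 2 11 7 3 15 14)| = 8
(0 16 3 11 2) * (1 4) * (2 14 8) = [16, 4, 0, 11, 1, 5, 6, 7, 2, 9, 10, 14, 12, 13, 8, 15, 3] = (0 16 3 11 14 8 2)(1 4)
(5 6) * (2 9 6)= (2 9 6 5)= [0, 1, 9, 3, 4, 2, 5, 7, 8, 6]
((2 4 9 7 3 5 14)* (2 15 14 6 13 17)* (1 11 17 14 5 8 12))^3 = (1 2 7 12 17 9 8 11 4 3)(5 14 6 15 13)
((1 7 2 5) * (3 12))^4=((1 7 2 5)(3 12))^4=(12)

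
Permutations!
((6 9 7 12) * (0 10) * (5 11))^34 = ((0 10)(5 11)(6 9 7 12))^34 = (6 7)(9 12)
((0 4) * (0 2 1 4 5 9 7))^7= ((0 5 9 7)(1 4 2))^7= (0 7 9 5)(1 4 2)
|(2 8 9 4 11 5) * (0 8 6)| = 8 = |(0 8 9 4 11 5 2 6)|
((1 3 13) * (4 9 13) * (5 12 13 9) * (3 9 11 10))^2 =(1 11 3 5 13 9 10 4 12)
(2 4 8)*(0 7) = (0 7)(2 4 8) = [7, 1, 4, 3, 8, 5, 6, 0, 2]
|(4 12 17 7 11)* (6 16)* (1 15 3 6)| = 5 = |(1 15 3 6 16)(4 12 17 7 11)|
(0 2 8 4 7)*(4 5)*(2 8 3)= (0 8 5 4 7)(2 3)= [8, 1, 3, 2, 7, 4, 6, 0, 5]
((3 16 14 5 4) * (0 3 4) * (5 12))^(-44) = ((0 3 16 14 12 5))^(-44) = (0 12 16)(3 5 14)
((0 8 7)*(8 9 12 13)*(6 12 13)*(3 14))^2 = ((0 9 13 8 7)(3 14)(6 12))^2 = (14)(0 13 7 9 8)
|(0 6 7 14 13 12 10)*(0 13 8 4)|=6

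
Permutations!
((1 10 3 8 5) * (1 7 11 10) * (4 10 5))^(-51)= ((3 8 4 10)(5 7 11))^(-51)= (11)(3 8 4 10)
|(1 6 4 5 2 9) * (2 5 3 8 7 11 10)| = |(1 6 4 3 8 7 11 10 2 9)| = 10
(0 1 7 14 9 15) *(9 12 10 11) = (0 1 7 14 12 10 11 9 15) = [1, 7, 2, 3, 4, 5, 6, 14, 8, 15, 11, 9, 10, 13, 12, 0]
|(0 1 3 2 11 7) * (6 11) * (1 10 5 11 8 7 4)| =11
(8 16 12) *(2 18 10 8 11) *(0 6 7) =(0 6 7)(2 18 10 8 16 12 11) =[6, 1, 18, 3, 4, 5, 7, 0, 16, 9, 8, 2, 11, 13, 14, 15, 12, 17, 10]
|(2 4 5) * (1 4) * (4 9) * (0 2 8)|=|(0 2 1 9 4 5 8)|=7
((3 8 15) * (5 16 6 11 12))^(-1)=(3 15 8)(5 12 11 6 16)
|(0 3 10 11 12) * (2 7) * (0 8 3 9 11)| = |(0 9 11 12 8 3 10)(2 7)| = 14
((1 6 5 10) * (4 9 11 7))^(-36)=(11)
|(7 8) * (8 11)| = 3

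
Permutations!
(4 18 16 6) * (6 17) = [0, 1, 2, 3, 18, 5, 4, 7, 8, 9, 10, 11, 12, 13, 14, 15, 17, 6, 16] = (4 18 16 17 6)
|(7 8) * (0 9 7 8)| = 3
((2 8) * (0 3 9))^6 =((0 3 9)(2 8))^6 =(9)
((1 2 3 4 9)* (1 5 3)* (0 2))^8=((0 2 1)(3 4 9 5))^8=(9)(0 1 2)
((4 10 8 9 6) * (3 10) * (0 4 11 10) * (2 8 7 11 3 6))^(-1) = (0 3 6 4)(2 9 8)(7 10 11)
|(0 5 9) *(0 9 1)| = |(9)(0 5 1)| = 3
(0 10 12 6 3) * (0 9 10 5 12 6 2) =[5, 1, 0, 9, 4, 12, 3, 7, 8, 10, 6, 11, 2] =(0 5 12 2)(3 9 10 6)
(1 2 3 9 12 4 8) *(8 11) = [0, 2, 3, 9, 11, 5, 6, 7, 1, 12, 10, 8, 4] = (1 2 3 9 12 4 11 8)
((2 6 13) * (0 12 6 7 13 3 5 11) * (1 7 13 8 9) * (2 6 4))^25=((0 12 4 2 13 6 3 5 11)(1 7 8 9))^25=(0 5 6 2 12 11 3 13 4)(1 7 8 9)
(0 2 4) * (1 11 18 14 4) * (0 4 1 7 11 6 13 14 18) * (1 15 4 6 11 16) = (18)(0 2 7 16 1 11)(4 6 13 14 15) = [2, 11, 7, 3, 6, 5, 13, 16, 8, 9, 10, 0, 12, 14, 15, 4, 1, 17, 18]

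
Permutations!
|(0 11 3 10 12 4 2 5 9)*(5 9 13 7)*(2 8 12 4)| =9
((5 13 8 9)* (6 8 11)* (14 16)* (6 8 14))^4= ((5 13 11 8 9)(6 14 16))^4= (5 9 8 11 13)(6 14 16)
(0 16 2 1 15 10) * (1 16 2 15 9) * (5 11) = (0 2 16 15 10)(1 9)(5 11) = [2, 9, 16, 3, 4, 11, 6, 7, 8, 1, 0, 5, 12, 13, 14, 10, 15]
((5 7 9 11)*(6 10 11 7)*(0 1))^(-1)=((0 1)(5 6 10 11)(7 9))^(-1)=(0 1)(5 11 10 6)(7 9)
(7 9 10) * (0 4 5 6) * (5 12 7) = (0 4 12 7 9 10 5 6) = [4, 1, 2, 3, 12, 6, 0, 9, 8, 10, 5, 11, 7]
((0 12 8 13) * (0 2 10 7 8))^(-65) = (13)(0 12)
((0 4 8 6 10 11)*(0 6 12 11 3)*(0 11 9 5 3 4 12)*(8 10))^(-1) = ((0 12 9 5 3 11 6 8)(4 10))^(-1) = (0 8 6 11 3 5 9 12)(4 10)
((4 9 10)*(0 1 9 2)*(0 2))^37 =((0 1 9 10 4))^37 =(0 9 4 1 10)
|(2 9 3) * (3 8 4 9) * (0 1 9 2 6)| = |(0 1 9 8 4 2 3 6)| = 8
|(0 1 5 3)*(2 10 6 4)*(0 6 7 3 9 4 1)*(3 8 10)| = 21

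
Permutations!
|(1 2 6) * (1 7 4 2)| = 4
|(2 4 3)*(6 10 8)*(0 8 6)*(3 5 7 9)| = |(0 8)(2 4 5 7 9 3)(6 10)| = 6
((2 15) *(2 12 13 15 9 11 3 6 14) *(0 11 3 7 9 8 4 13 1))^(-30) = ((0 11 7 9 3 6 14 2 8 4 13 15 12 1))^(-30) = (0 12 13 8 14 3 7)(1 15 4 2 6 9 11)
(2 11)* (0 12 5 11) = (0 12 5 11 2) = [12, 1, 0, 3, 4, 11, 6, 7, 8, 9, 10, 2, 5]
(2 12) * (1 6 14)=(1 6 14)(2 12)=[0, 6, 12, 3, 4, 5, 14, 7, 8, 9, 10, 11, 2, 13, 1]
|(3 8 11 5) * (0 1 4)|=12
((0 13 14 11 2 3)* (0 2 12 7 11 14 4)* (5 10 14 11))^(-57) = ((0 13 4)(2 3)(5 10 14 11 12 7))^(-57) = (2 3)(5 11)(7 14)(10 12)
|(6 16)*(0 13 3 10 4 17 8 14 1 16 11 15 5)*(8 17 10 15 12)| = |(17)(0 13 3 15 5)(1 16 6 11 12 8 14)(4 10)| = 70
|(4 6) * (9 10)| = 2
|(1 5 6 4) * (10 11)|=4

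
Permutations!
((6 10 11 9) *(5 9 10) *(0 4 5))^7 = (0 5 6 4 9)(10 11) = ((0 4 5 9 6)(10 11))^7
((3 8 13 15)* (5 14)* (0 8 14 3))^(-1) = (0 15 13 8)(3 5 14) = ((0 8 13 15)(3 14 5))^(-1)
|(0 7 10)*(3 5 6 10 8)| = |(0 7 8 3 5 6 10)| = 7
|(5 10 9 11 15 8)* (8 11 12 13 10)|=|(5 8)(9 12 13 10)(11 15)|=4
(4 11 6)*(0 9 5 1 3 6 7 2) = [9, 3, 0, 6, 11, 1, 4, 2, 8, 5, 10, 7] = (0 9 5 1 3 6 4 11 7 2)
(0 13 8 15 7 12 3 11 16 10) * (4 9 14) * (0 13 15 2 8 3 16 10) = (0 15 7 12 16)(2 8)(3 11 10 13)(4 9 14) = [15, 1, 8, 11, 9, 5, 6, 12, 2, 14, 13, 10, 16, 3, 4, 7, 0]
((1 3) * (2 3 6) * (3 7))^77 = ((1 6 2 7 3))^77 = (1 2 3 6 7)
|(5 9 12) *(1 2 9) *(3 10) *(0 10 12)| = 8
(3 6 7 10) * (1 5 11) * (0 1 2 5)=(0 1)(2 5 11)(3 6 7 10)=[1, 0, 5, 6, 4, 11, 7, 10, 8, 9, 3, 2]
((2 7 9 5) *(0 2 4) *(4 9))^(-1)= (0 4 7 2)(5 9)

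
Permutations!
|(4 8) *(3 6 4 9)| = 5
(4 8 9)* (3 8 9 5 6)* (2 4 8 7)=(2 4 9 8 5 6 3 7)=[0, 1, 4, 7, 9, 6, 3, 2, 5, 8]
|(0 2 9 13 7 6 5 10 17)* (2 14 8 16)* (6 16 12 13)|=|(0 14 8 12 13 7 16 2 9 6 5 10 17)|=13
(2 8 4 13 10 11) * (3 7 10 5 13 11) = (2 8 4 11)(3 7 10)(5 13) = [0, 1, 8, 7, 11, 13, 6, 10, 4, 9, 3, 2, 12, 5]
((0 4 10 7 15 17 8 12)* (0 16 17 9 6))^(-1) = ((0 4 10 7 15 9 6)(8 12 16 17))^(-1) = (0 6 9 15 7 10 4)(8 17 16 12)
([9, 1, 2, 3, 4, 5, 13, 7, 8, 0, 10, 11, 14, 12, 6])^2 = (6 12)(13 14)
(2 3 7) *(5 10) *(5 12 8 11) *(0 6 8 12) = (12)(0 6 8 11 5 10)(2 3 7) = [6, 1, 3, 7, 4, 10, 8, 2, 11, 9, 0, 5, 12]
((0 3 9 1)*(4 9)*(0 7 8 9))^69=((0 3 4)(1 7 8 9))^69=(1 7 8 9)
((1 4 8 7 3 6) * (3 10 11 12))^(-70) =((1 4 8 7 10 11 12 3 6))^(-70) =(1 8 10 12 6 4 7 11 3)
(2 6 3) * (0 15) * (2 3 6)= (0 15)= [15, 1, 2, 3, 4, 5, 6, 7, 8, 9, 10, 11, 12, 13, 14, 0]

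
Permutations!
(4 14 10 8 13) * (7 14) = [0, 1, 2, 3, 7, 5, 6, 14, 13, 9, 8, 11, 12, 4, 10] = (4 7 14 10 8 13)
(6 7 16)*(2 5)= (2 5)(6 7 16)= [0, 1, 5, 3, 4, 2, 7, 16, 8, 9, 10, 11, 12, 13, 14, 15, 6]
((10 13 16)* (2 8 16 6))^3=(2 10)(6 16)(8 13)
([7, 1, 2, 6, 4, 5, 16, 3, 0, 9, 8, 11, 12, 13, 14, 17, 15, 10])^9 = (17)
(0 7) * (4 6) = (0 7)(4 6) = [7, 1, 2, 3, 6, 5, 4, 0]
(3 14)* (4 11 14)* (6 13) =(3 4 11 14)(6 13) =[0, 1, 2, 4, 11, 5, 13, 7, 8, 9, 10, 14, 12, 6, 3]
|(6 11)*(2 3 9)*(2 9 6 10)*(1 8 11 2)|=|(1 8 11 10)(2 3 6)|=12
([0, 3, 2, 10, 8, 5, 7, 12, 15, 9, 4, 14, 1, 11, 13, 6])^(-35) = (1 3 10 4 8 15 6 7 12)(11 14 13)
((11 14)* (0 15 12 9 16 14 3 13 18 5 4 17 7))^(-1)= (0 7 17 4 5 18 13 3 11 14 16 9 12 15)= ((0 15 12 9 16 14 11 3 13 18 5 4 17 7))^(-1)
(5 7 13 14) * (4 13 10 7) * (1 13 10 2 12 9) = (1 13 14 5 4 10 7 2 12 9) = [0, 13, 12, 3, 10, 4, 6, 2, 8, 1, 7, 11, 9, 14, 5]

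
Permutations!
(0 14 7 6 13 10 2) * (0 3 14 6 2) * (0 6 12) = (0 12)(2 3 14 7)(6 13 10) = [12, 1, 3, 14, 4, 5, 13, 2, 8, 9, 6, 11, 0, 10, 7]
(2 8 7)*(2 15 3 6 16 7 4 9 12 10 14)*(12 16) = [0, 1, 8, 6, 9, 5, 12, 15, 4, 16, 14, 11, 10, 13, 2, 3, 7] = (2 8 4 9 16 7 15 3 6 12 10 14)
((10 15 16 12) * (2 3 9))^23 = ((2 3 9)(10 15 16 12))^23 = (2 9 3)(10 12 16 15)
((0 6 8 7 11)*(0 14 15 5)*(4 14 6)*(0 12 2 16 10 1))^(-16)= ((0 4 14 15 5 12 2 16 10 1)(6 8 7 11))^(-16)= (0 5 10 14 2)(1 15 16 4 12)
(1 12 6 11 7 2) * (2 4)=(1 12 6 11 7 4 2)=[0, 12, 1, 3, 2, 5, 11, 4, 8, 9, 10, 7, 6]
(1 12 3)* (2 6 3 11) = [0, 12, 6, 1, 4, 5, 3, 7, 8, 9, 10, 2, 11] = (1 12 11 2 6 3)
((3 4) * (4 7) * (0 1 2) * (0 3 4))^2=(0 2 7 1 3)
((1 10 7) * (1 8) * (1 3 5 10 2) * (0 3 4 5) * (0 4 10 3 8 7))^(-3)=((0 8 10)(1 2)(3 4 5))^(-3)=(10)(1 2)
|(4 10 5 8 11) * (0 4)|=6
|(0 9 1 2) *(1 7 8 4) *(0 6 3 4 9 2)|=|(0 2 6 3 4 1)(7 8 9)|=6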